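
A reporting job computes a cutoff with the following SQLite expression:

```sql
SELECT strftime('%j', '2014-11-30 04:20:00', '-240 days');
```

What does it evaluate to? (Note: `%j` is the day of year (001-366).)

094

First apply '-240 days': 2014-11-30 04:20:00 → 2014-04-04 04:20:00.
Day-of-year for 2014-04-04: days since 2014-01-01 inclusive = 94, zero-padded to 094.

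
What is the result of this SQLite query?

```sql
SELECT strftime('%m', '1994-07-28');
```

`%m` extracts the 2-digit month (01-12): 07.

07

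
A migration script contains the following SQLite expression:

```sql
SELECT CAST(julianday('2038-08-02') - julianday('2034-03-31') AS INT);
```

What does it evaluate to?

0 days remain in March 2034 after the 31st (31 − 31).
Full months from April 2034 through July 2038 contribute their day counts.
Then 2 days into August 2038.
Total: 0 + 30 + 31 + 30 + 31 + 31 + 30 + 31 + 30 + 31 + 31 + 28 + 31 + 30 + 31 + 30 + 31 + 31 + 30 + 31 + 30 + 31 + 31 + 29 + 31 + 30 + 31 + 30 + 31 + 31 + 30 + 31 + 30 + 31 + 31 + 28 + 31 + 30 + 31 + 30 + 31 + 31 + 30 + 31 + 30 + 31 + 31 + 28 + 31 + 30 + 31 + 30 + 31 + 2 = 1585.

1585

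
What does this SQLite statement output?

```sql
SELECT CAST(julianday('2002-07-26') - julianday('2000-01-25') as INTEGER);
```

6 days remain in January 2000 after the 25th (31 − 25).
Full months from February 2000 through June 2002 contribute their day counts.
Then 26 days into July 2002.
Total: 6 + 29 + 31 + 30 + 31 + 30 + 31 + 31 + 30 + 31 + 30 + 31 + 31 + 28 + 31 + 30 + 31 + 30 + 31 + 31 + 30 + 31 + 30 + 31 + 31 + 28 + 31 + 30 + 31 + 30 + 26 = 913.

913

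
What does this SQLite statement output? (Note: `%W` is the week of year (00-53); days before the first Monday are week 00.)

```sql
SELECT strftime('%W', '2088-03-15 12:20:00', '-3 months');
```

50

First apply '-3 months': 2088-03-15 12:20:00 → 2087-12-15 12:20:00.
2087-12-15 is a Monday. SQLite's %W counts Mondays since the year started; the result is 50.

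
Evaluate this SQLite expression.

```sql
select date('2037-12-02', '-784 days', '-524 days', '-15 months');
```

2033-02-04

Applying '-784 days' to 2037-12-02: counting 784 days back gives 2035-10-10.
Applying '-524 days' to 2035-10-10: counting 524 days back gives 2034-05-04.
Adding -15 months to 2034-05-04 gives 2033-02-04.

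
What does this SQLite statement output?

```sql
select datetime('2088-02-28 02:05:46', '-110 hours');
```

2088-02-23 12:05:46

-110 hours from 2088-02-28 02:05:46 is 2088-02-23 12:05:46 (crosses midnight).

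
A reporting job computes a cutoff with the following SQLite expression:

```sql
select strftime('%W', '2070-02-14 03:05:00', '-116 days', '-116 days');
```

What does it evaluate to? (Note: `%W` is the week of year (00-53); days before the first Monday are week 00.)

25

First apply '-116 days', '-116 days': 2070-02-14 03:05:00 → 2069-06-27 03:05:00.
2069-06-27 is a Thursday. SQLite's %W counts Mondays since the year started; the result is 25.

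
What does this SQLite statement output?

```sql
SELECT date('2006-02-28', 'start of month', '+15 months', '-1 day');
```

2007-04-30

`start of month` rewinds 2006-02-28 to 2006-02-01.
Adding +15 months to 2006-02-01 gives 2007-05-01.
Going back 1 day from 2007-05-01 reaches 2007-04-30 (last day of April, 30 days).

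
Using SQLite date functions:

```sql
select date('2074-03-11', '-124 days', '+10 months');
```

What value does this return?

2074-09-07

Applying '-124 days' to 2074-03-11: counting 124 days back gives 2073-11-07.
Adding +10 months to 2073-11-07 gives 2074-09-07.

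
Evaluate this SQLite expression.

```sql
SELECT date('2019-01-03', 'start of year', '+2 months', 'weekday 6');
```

2019-03-02

`start of year` rewinds 2019-01-03 to 2019-01-01.
Adding +2 months to 2019-01-01 gives 2019-03-01.
`weekday 6` advances to the next Saturday; 2019-03-01 is a Friday, so it moves forward to 2019-03-02.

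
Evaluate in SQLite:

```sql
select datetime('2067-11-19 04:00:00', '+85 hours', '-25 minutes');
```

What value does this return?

+85 hours from 2067-11-19 04:00:00 is 2067-11-22 17:00:00 (crosses midnight).
-25 minutes from 2067-11-22 17:00:00 is 2067-11-22 16:35:00.

2067-11-22 16:35:00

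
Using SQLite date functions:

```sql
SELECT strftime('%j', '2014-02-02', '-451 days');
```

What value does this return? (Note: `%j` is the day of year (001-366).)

First apply '-451 days': 2014-02-02 → 2012-11-08.
Day-of-year for 2012-11-08: days since 2012-01-01 inclusive = 313, zero-padded to 313.

313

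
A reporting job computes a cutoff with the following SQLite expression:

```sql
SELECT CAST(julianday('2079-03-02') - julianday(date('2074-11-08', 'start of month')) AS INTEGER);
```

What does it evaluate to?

`start of month` rewinds 2074-11-08 to 2074-11-01.
29 days remain in November 2074 after the 1st (30 − 1).
Full months from December 2074 through February 2079 contribute their day counts.
Then 2 days into March 2079.
Total: 29 + 31 + 31 + 28 + 31 + 30 + 31 + 30 + 31 + 31 + 30 + 31 + 30 + 31 + 31 + 29 + 31 + 30 + 31 + 30 + 31 + 31 + 30 + 31 + 30 + 31 + 31 + 28 + 31 + 30 + 31 + 30 + 31 + 31 + 30 + 31 + 30 + 31 + 31 + 28 + 31 + 30 + 31 + 30 + 31 + 31 + 30 + 31 + 30 + 31 + 31 + 28 + 2 = 1582.

1582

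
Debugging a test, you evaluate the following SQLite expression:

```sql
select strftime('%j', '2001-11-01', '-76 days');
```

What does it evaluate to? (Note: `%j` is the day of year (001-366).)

229

First apply '-76 days': 2001-11-01 → 2001-08-17.
Day-of-year for 2001-08-17: days since 2001-01-01 inclusive = 229, zero-padded to 229.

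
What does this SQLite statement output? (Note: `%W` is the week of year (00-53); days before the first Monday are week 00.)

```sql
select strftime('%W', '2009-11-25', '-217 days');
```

First apply '-217 days': 2009-11-25 → 2009-04-22.
2009-04-22 is a Wednesday. SQLite's %W counts Mondays since the year started; the result is 16.

16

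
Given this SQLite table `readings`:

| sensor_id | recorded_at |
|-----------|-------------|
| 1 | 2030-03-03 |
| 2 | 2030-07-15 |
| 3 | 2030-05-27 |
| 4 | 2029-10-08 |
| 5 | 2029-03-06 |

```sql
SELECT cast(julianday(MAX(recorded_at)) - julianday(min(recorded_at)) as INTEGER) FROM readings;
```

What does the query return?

MIN = 2029-03-06, MAX = 2030-07-15.
25 days remain in March 2029 after the 6th (31 − 6).
Full months from April 2029 through June 2030 contribute their day counts.
Then 15 days into July 2030.
Total: 25 + 30 + 31 + 30 + 31 + 31 + 30 + 31 + 30 + 31 + 31 + 28 + 31 + 30 + 31 + 30 + 15 = 496.

496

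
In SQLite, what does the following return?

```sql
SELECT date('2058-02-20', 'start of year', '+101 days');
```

`start of year` rewinds 2058-02-20 to 2058-01-01.
Applying '+101 days' to 2058-01-01: counting 101 days forward gives 2058-04-12.

2058-04-12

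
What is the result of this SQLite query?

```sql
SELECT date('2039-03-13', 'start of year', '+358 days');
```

`start of year` rewinds 2039-03-13 to 2039-01-01.
Applying '+358 days' to 2039-01-01: counting 358 days forward gives 2039-12-25.

2039-12-25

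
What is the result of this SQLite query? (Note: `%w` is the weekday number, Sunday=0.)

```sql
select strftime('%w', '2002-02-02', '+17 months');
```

3

First apply '+17 months': 2002-02-02 → 2003-07-02.
2003-07-02 is a Wednesday; with Sunday=0 that is 3.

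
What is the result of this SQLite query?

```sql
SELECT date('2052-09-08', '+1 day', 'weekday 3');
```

2052-09-11

Advancing 1 more day within September lands on 2052-09-09.
`weekday 3` advances to the next Wednesday; 2052-09-09 is a Monday, so it moves forward to 2052-09-11.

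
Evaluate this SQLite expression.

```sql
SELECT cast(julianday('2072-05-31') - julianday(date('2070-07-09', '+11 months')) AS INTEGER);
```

357

Adding +11 months to 2070-07-09 gives 2071-06-09.
21 days remain in June 2071 after the 9th (30 − 9).
Full months from July 2071 through April 2072 contribute their day counts.
Then 31 days into May 2072.
Total: 21 + 31 + 31 + 30 + 31 + 30 + 31 + 31 + 29 + 31 + 30 + 31 = 357.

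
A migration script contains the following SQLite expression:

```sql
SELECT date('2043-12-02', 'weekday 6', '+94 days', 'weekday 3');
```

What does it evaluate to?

`weekday 6` advances to the next Saturday; 2043-12-02 is a Wednesday, so it moves forward to 2043-12-05.
Applying '+94 days' to 2043-12-05: counting 94 days forward gives 2044-03-08.
`weekday 3` advances to the next Wednesday; 2044-03-08 is a Tuesday, so it moves forward to 2044-03-09.

2044-03-09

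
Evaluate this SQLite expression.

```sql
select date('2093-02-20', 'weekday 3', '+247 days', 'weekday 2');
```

2093-11-03

`weekday 3` advances to the next Wednesday; 2093-02-20 is a Friday, so it moves forward to 2093-02-25.
Applying '+247 days' to 2093-02-25: counting 247 days forward gives 2093-10-30.
`weekday 2` advances to the next Tuesday; 2093-10-30 is a Friday, so it moves forward to 2093-11-03.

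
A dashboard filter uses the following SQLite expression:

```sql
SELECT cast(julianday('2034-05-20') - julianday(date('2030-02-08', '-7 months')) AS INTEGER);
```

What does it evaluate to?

Adding -7 months to 2030-02-08 gives 2029-07-08.
23 days remain in July 2029 after the 8th (31 − 8).
Full months from August 2029 through April 2034 contribute their day counts.
Then 20 days into May 2034.
Total: 23 + 31 + 30 + 31 + 30 + 31 + 31 + 28 + 31 + 30 + 31 + 30 + 31 + 31 + 30 + 31 + 30 + 31 + 31 + 28 + 31 + 30 + 31 + 30 + 31 + 31 + 30 + 31 + 30 + 31 + 31 + 29 + 31 + 30 + 31 + 30 + 31 + 31 + 30 + 31 + 30 + 31 + 31 + 28 + 31 + 30 + 31 + 30 + 31 + 31 + 30 + 31 + 30 + 31 + 31 + 28 + 31 + 30 + 20 = 1777.

1777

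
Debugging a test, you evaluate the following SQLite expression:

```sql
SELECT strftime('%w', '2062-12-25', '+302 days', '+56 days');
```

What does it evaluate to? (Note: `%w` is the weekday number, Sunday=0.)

First apply '+302 days', '+56 days': 2062-12-25 → 2063-12-18.
2063-12-18 is a Tuesday; with Sunday=0 that is 2.

2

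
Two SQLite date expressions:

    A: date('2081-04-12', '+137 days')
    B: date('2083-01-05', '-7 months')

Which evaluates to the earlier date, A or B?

A

A = 2081-08-27.
B = 2082-06-05.
A is earlier.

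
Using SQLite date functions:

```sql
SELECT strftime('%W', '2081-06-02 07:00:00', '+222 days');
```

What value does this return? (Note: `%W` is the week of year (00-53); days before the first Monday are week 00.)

First apply '+222 days': 2081-06-02 07:00:00 → 2082-01-10 07:00:00.
2082-01-10 is a Saturday. SQLite's %W counts Mondays since the year started; the result is 01.

01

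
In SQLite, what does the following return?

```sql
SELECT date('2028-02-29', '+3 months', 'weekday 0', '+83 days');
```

2028-08-26

Adding +3 months to 2028-02-29 gives 2028-05-29.
`weekday 0` advances to the next Sunday; 2028-05-29 is a Monday, so it moves forward to 2028-06-04.
Applying '+83 days' to 2028-06-04: counting 83 days forward gives 2028-08-26.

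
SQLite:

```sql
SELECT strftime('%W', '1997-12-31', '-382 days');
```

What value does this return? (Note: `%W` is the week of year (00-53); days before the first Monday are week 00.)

50

First apply '-382 days': 1997-12-31 → 1996-12-14.
1996-12-14 is a Saturday. SQLite's %W counts Mondays since the year started; the result is 50.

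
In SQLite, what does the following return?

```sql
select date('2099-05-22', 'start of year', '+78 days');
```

`start of year` rewinds 2099-05-22 to 2099-01-01.
Applying '+78 days' to 2099-01-01: counting 78 days forward gives 2099-03-20.

2099-03-20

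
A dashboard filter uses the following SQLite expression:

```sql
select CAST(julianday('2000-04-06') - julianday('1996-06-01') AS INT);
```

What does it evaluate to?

1405

29 days remain in June 1996 after the 1st (30 − 1).
Full months from July 1996 through March 2000 contribute their day counts.
Then 6 days into April 2000.
Total: 29 + 31 + 31 + 30 + 31 + 30 + 31 + 31 + 28 + 31 + 30 + 31 + 30 + 31 + 31 + 30 + 31 + 30 + 31 + 31 + 28 + 31 + 30 + 31 + 30 + 31 + 31 + 30 + 31 + 30 + 31 + 31 + 28 + 31 + 30 + 31 + 30 + 31 + 31 + 30 + 31 + 30 + 31 + 31 + 29 + 31 + 6 = 1405.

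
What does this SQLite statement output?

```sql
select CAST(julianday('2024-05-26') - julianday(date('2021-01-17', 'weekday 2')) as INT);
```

1223

`weekday 2` advances to the next Tuesday; 2021-01-17 is a Sunday, so it moves forward to 2021-01-19.
12 days remain in January 2021 after the 19th (31 − 19).
Full months from February 2021 through April 2024 contribute their day counts.
Then 26 days into May 2024.
Total: 12 + 28 + 31 + 30 + 31 + 30 + 31 + 31 + 30 + 31 + 30 + 31 + 31 + 28 + 31 + 30 + 31 + 30 + 31 + 31 + 30 + 31 + 30 + 31 + 31 + 28 + 31 + 30 + 31 + 30 + 31 + 31 + 30 + 31 + 30 + 31 + 31 + 29 + 31 + 30 + 26 = 1223.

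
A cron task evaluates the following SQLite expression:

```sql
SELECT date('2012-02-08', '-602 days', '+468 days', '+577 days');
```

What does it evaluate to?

2013-04-26

Applying '-602 days' to 2012-02-08: counting 602 days back gives 2010-06-16.
Applying '+468 days' to 2010-06-16: counting 468 days forward gives 2011-09-27.
Applying '+577 days' to 2011-09-27: counting 577 days forward gives 2013-04-26.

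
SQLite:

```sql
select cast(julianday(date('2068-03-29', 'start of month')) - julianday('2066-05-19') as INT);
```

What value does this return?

652

`start of month` rewinds 2068-03-29 to 2068-03-01.
12 days remain in May 2066 after the 19th (31 − 19).
Full months from June 2066 through February 2068 contribute their day counts.
Then 1 day into March 2068.
Total: 12 + 30 + 31 + 31 + 30 + 31 + 30 + 31 + 31 + 28 + 31 + 30 + 31 + 30 + 31 + 31 + 30 + 31 + 30 + 31 + 31 + 29 + 1 = 652.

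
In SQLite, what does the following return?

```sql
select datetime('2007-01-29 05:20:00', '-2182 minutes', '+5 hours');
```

2007-01-27 21:58:00

2182 minutes = 36h 22m; -2182 minutes from 2007-01-29 05:20:00 is 2007-01-27 16:58:00 (crosses midnight).
+5 hours from 2007-01-27 16:58:00 is 2007-01-27 21:58:00.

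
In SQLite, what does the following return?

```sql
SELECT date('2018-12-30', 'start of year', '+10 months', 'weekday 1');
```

`start of year` rewinds 2018-12-30 to 2018-01-01.
Adding +10 months to 2018-01-01 gives 2018-11-01.
`weekday 1` advances to the next Monday; 2018-11-01 is a Thursday, so it moves forward to 2018-11-05.

2018-11-05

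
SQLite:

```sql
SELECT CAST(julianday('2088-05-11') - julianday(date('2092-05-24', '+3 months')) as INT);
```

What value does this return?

-1566

Adding +3 months to 2092-05-24 gives 2092-08-24.
20 days remain in May 2088 after the 11th (31 − 11).
Full months from June 2088 through July 2092 contribute their day counts.
Then 24 days into August 2092.
Total: 20 + 30 + 31 + 31 + 30 + 31 + 30 + 31 + 31 + 28 + 31 + 30 + 31 + 30 + 31 + 31 + 30 + 31 + 30 + 31 + 31 + 28 + 31 + 30 + 31 + 30 + 31 + 31 + 30 + 31 + 30 + 31 + 31 + 28 + 31 + 30 + 31 + 30 + 31 + 31 + 30 + 31 + 30 + 31 + 31 + 29 + 31 + 30 + 31 + 30 + 31 + 24 = 1566.
The subtraction is earlier − later, so the result is −1566 → -1566.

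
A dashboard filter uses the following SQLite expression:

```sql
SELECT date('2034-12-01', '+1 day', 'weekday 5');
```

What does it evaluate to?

2034-12-08

Advancing 1 more day within December lands on 2034-12-02.
`weekday 5` advances to the next Friday; 2034-12-02 is a Saturday, so it moves forward to 2034-12-08.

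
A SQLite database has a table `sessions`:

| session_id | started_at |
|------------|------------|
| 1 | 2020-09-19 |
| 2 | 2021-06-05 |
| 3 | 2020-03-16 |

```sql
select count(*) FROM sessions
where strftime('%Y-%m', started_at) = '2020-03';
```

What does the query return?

1

Rows with year-month 2020-03: 2020-03-16 → 1.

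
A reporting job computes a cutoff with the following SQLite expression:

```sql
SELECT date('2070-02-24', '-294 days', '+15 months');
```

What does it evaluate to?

Applying '-294 days' to 2070-02-24: counting 294 days back gives 2069-05-06.
Adding +15 months to 2069-05-06 gives 2070-08-06.

2070-08-06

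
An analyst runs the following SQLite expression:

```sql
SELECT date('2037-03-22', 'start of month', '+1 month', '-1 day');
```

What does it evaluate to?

`start of month` rewinds 2037-03-22 to 2037-03-01.
Adding +1 month to 2037-03-01 gives 2037-04-01.
Going back 1 day from 2037-04-01 reaches 2037-03-31 (last day of March, 31 days).

2037-03-31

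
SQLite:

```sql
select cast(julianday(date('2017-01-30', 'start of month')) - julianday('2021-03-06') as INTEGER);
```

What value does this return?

`start of month` rewinds 2017-01-30 to 2017-01-01.
30 days remain in January 2017 after the 1st (31 − 1).
Full months from February 2017 through February 2021 contribute their day counts.
Then 6 days into March 2021.
Total: 30 + 28 + 31 + 30 + 31 + 30 + 31 + 31 + 30 + 31 + 30 + 31 + 31 + 28 + 31 + 30 + 31 + 30 + 31 + 31 + 30 + 31 + 30 + 31 + 31 + 28 + 31 + 30 + 31 + 30 + 31 + 31 + 30 + 31 + 30 + 31 + 31 + 29 + 31 + 30 + 31 + 30 + 31 + 31 + 30 + 31 + 30 + 31 + 31 + 28 + 6 = 1525.
The subtraction is earlier − later, so the result is −1525 → -1525.

-1525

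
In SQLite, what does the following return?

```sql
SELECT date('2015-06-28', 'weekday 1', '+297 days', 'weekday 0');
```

`weekday 1` advances to the next Monday; 2015-06-28 is a Sunday, so it moves forward to 2015-06-29.
Applying '+297 days' to 2015-06-29: counting 297 days forward gives 2016-04-21.
`weekday 0` advances to the next Sunday; 2016-04-21 is a Thursday, so it moves forward to 2016-04-24.

2016-04-24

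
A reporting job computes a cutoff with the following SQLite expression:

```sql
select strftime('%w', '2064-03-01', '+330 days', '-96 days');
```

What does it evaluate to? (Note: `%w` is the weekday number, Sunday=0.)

2

First apply '+330 days', '-96 days': 2064-03-01 → 2064-10-21.
2064-10-21 is a Tuesday; with Sunday=0 that is 2.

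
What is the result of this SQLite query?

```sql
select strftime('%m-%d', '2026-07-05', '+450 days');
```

First apply '+450 days': 2026-07-05 → 2027-09-28.
`%m-%d` extracts the month-day: 09-28.

09-28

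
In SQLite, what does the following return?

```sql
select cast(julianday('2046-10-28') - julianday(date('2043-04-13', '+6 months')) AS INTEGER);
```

Adding +6 months to 2043-04-13 gives 2043-10-13.
18 days remain in October 2043 after the 13th (31 − 13).
Full months from November 2043 through September 2046 contribute their day counts.
Then 28 days into October 2046.
Total: 18 + 30 + 31 + 31 + 29 + 31 + 30 + 31 + 30 + 31 + 31 + 30 + 31 + 30 + 31 + 31 + 28 + 31 + 30 + 31 + 30 + 31 + 31 + 30 + 31 + 30 + 31 + 31 + 28 + 31 + 30 + 31 + 30 + 31 + 31 + 30 + 28 = 1111.

1111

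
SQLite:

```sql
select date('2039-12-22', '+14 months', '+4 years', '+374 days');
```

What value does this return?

2046-03-03

Adding +14 months to 2039-12-22 gives 2041-02-22.
Adding +4 years to 2041-02-22 gives 2045-02-22.
Applying '+374 days' to 2045-02-22: counting 374 days forward gives 2046-03-03.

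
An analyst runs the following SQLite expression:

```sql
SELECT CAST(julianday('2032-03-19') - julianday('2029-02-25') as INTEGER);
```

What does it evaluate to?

3 days remain in February 2029 after the 25th (28 − 25).
Full months from March 2029 through February 2032 contribute their day counts.
Then 19 days into March 2032.
Total: 3 + 31 + 30 + 31 + 30 + 31 + 31 + 30 + 31 + 30 + 31 + 31 + 28 + 31 + 30 + 31 + 30 + 31 + 31 + 30 + 31 + 30 + 31 + 31 + 28 + 31 + 30 + 31 + 30 + 31 + 31 + 30 + 31 + 30 + 31 + 31 + 29 + 19 = 1118.

1118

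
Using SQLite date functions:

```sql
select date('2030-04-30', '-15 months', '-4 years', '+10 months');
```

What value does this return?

2025-11-30

Adding -15 months to 2030-04-30 gives 2029-01-30.
Adding -4 years to 2029-01-30 gives 2025-01-30.
Adding +10 months to 2025-01-30 gives 2025-11-30.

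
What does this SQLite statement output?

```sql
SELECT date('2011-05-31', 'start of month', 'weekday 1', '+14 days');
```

`start of month` rewinds 2011-05-31 to 2011-05-01.
`weekday 1` advances to the next Monday; 2011-05-01 is a Sunday, so it moves forward to 2011-05-02.
Advancing 14 more days within May lands on 2011-05-16.

2011-05-16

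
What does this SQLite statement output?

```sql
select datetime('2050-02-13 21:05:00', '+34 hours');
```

+34 hours from 2050-02-13 21:05:00 is 2050-02-15 07:05:00 (crosses midnight).

2050-02-15 07:05:00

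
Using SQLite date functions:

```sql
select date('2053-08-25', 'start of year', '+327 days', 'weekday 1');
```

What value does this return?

`start of year` rewinds 2053-08-25 to 2053-01-01.
Applying '+327 days' to 2053-01-01: counting 327 days forward gives 2053-11-24.
`weekday 1` advances to the next Monday; 2053-11-24 is already a Monday, so it stays at 2053-11-24.

2053-11-24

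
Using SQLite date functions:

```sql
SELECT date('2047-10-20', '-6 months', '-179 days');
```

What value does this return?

2046-10-23

Adding -6 months to 2047-10-20 gives 2047-04-20.
Applying '-179 days' to 2047-04-20: counting 179 days back gives 2046-10-23.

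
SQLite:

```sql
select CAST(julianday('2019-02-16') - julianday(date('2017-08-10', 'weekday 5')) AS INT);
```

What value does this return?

`weekday 5` advances to the next Friday; 2017-08-10 is a Thursday, so it moves forward to 2017-08-11.
20 days remain in August 2017 after the 11th (31 − 11).
Full months from September 2017 through January 2019 contribute their day counts.
Then 16 days into February 2019.
Total: 20 + 30 + 31 + 30 + 31 + 31 + 28 + 31 + 30 + 31 + 30 + 31 + 31 + 30 + 31 + 30 + 31 + 31 + 16 = 554.

554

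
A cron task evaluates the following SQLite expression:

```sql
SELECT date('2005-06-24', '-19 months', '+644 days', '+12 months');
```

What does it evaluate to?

Adding -19 months to 2005-06-24 gives 2003-11-24.
Applying '+644 days' to 2003-11-24: counting 644 days forward gives 2005-08-29.
Adding +12 months to 2005-08-29 gives 2006-08-29.

2006-08-29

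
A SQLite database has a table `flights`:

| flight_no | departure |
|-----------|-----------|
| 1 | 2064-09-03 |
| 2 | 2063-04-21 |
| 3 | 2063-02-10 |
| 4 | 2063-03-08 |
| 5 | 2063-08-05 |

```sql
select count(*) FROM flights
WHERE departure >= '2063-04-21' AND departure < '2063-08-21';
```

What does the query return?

2

Rows in [2063-04-21, 2063-08-21): 2063-04-21, 2063-08-05 → 2 rows.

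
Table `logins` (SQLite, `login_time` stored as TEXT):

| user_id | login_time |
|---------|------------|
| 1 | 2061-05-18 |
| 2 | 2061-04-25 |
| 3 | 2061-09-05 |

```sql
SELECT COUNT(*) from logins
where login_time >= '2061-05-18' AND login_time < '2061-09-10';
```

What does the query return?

2

Rows in [2061-05-18, 2061-09-10): 2061-05-18, 2061-09-05 → 2 rows.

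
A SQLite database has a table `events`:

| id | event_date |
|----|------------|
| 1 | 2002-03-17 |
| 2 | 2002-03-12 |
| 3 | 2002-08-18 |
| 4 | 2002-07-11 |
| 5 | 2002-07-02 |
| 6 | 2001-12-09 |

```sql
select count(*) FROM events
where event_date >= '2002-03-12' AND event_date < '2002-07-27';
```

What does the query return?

4

Rows in [2002-03-12, 2002-07-27): 2002-03-17, 2002-03-12, 2002-07-11, 2002-07-02 → 4 rows.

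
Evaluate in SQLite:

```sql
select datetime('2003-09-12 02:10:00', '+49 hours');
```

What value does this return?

2003-09-14 03:10:00

+49 hours from 2003-09-12 02:10:00 is 2003-09-14 03:10:00 (crosses midnight).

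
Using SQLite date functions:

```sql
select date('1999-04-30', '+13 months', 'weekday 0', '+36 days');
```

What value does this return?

2000-07-10

Adding +13 months to 1999-04-30 gives 2000-05-30.
`weekday 0` advances to the next Sunday; 2000-05-30 is a Tuesday, so it moves forward to 2000-06-04.
June 2000 has 30 days; 26 remain after the 4th, so 27 days reach 2000-07-01.
Advancing 9 more days within July lands on 2000-07-10.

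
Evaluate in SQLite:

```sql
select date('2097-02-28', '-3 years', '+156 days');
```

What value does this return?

Adding -3 years to 2097-02-28 gives 2094-02-28.
Applying '+156 days' to 2094-02-28: counting 156 days forward gives 2094-08-03.

2094-08-03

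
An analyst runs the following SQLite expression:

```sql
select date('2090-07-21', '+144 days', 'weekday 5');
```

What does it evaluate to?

Applying '+144 days' to 2090-07-21: counting 144 days forward gives 2090-12-12.
`weekday 5` advances to the next Friday; 2090-12-12 is a Tuesday, so it moves forward to 2090-12-15.

2090-12-15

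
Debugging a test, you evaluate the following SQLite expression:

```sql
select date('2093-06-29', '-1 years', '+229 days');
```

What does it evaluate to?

Adding -1 year to 2093-06-29 gives 2092-06-29.
Applying '+229 days' to 2092-06-29: counting 229 days forward gives 2093-02-13.

2093-02-13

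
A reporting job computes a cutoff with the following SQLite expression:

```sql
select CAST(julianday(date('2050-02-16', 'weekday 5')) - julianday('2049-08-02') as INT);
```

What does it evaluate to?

`weekday 5` advances to the next Friday; 2050-02-16 is a Wednesday, so it moves forward to 2050-02-18.
29 days remain in August 2049 after the 2nd (31 − 2).
September 2049: 30 days.
October 2049: 31 days.
November 2049: 30 days.
December 2049: 31 days.
January 2050: 31 days.
Then 18 days into February 2050.
Total: 29 + 30 + 31 + 30 + 31 + 31 + 18 = 200.

200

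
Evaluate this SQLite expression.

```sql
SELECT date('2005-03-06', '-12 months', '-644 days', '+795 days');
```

2004-08-04

Adding -12 months to 2005-03-06 gives 2004-03-06.
Applying '-644 days' to 2004-03-06: counting 644 days back gives 2002-06-01.
Applying '+795 days' to 2002-06-01: counting 795 days forward gives 2004-08-04.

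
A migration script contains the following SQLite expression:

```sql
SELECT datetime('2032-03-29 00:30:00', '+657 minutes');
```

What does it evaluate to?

657 minutes = 10h 57m; +657 minutes from 2032-03-29 00:30:00 is 2032-03-29 11:27:00.

2032-03-29 11:27:00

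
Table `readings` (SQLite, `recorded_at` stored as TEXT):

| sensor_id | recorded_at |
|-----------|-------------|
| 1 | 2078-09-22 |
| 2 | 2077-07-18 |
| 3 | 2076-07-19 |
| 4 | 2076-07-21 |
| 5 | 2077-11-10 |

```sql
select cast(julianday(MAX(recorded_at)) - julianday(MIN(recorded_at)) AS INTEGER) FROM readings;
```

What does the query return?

MIN = 2076-07-19, MAX = 2078-09-22.
12 days remain in July 2076 after the 19th (31 − 19).
Full months from August 2076 through August 2078 contribute their day counts.
Then 22 days into September 2078.
Total: 12 + 31 + 30 + 31 + 30 + 31 + 31 + 28 + 31 + 30 + 31 + 30 + 31 + 31 + 30 + 31 + 30 + 31 + 31 + 28 + 31 + 30 + 31 + 30 + 31 + 31 + 22 = 795.

795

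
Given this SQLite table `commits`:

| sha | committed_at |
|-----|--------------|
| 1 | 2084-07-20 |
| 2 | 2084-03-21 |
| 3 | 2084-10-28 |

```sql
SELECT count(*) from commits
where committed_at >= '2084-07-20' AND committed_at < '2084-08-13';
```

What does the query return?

1

Rows in [2084-07-20, 2084-08-13): 2084-07-20 → 1 row.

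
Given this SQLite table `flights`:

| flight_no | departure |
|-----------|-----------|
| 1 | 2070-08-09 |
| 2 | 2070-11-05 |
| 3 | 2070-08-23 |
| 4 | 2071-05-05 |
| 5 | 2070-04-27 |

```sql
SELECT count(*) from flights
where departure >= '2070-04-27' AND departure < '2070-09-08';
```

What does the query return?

3

Rows in [2070-04-27, 2070-09-08): 2070-08-09, 2070-08-23, 2070-04-27 → 3 rows.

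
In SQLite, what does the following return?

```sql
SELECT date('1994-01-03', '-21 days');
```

Going back 3 days from 1994-01-03 reaches 1993-12-31 (last day of December, 31 days).
Going back 18 days within December lands on 1993-12-13.

1993-12-13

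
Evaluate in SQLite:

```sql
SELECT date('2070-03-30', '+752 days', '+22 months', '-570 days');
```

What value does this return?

2072-07-30

Applying '+752 days' to 2070-03-30: counting 752 days forward gives 2072-04-20.
Adding +22 months to 2072-04-20 gives 2074-02-20.
Applying '-570 days' to 2074-02-20: counting 570 days back gives 2072-07-30.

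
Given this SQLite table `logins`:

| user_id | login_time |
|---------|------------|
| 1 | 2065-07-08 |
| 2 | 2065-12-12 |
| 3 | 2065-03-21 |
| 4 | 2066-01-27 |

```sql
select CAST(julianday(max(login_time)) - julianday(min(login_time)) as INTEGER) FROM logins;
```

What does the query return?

MIN = 2065-03-21, MAX = 2066-01-27.
10 days remain in March 2065 after the 21st (31 − 21).
Full months from April 2065 through December 2065 contribute their day counts.
Then 27 days into January 2066.
Total: 10 + 30 + 31 + 30 + 31 + 31 + 30 + 31 + 30 + 31 + 27 = 312.

312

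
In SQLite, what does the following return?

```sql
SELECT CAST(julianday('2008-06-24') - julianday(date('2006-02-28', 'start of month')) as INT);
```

`start of month` rewinds 2006-02-28 to 2006-02-01.
27 days remain in February 2006 after the 1st (28 − 1).
Full months from March 2006 through May 2008 contribute their day counts.
Then 24 days into June 2008.
Total: 27 + 31 + 30 + 31 + 30 + 31 + 31 + 30 + 31 + 30 + 31 + 31 + 28 + 31 + 30 + 31 + 30 + 31 + 31 + 30 + 31 + 30 + 31 + 31 + 29 + 31 + 30 + 31 + 24 = 874.

874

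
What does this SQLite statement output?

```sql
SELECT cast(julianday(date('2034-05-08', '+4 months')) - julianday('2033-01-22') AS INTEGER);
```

Adding +4 months to 2034-05-08 gives 2034-09-08.
9 days remain in January 2033 after the 22nd (31 − 22).
Full months from February 2033 through August 2034 contribute their day counts.
Then 8 days into September 2034.
Total: 9 + 28 + 31 + 30 + 31 + 30 + 31 + 31 + 30 + 31 + 30 + 31 + 31 + 28 + 31 + 30 + 31 + 30 + 31 + 31 + 8 = 594.

594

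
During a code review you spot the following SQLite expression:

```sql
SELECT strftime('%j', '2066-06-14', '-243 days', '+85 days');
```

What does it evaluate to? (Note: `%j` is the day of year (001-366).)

007

First apply '-243 days', '+85 days': 2066-06-14 → 2066-01-07.
Day-of-year for 2066-01-07: days since 2066-01-01 inclusive = 7, zero-padded to 007.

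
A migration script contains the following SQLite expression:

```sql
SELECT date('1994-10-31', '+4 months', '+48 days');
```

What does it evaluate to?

1995-04-20

Adding +4 months to 1994-10-31 targets 1995-02-31. February 1995 has only 28 days, so SQLite normalizes the 3-day overflow forward to 1995-03-03.
Applying '+48 days' to 1995-03-03: counting 48 days forward gives 1995-04-20.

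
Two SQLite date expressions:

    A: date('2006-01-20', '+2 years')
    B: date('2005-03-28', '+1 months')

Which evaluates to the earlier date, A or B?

A = 2008-01-20.
B = 2005-04-28.
B is earlier.

B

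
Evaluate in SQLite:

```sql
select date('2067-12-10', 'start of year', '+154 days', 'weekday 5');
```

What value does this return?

2067-06-10

`start of year` rewinds 2067-12-10 to 2067-01-01.
Applying '+154 days' to 2067-01-01: counting 154 days forward gives 2067-06-04.
`weekday 5` advances to the next Friday; 2067-06-04 is a Saturday, so it moves forward to 2067-06-10.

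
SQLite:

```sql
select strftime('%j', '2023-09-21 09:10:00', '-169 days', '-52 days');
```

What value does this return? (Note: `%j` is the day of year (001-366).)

First apply '-169 days', '-52 days': 2023-09-21 09:10:00 → 2023-02-12 09:10:00.
Day-of-year for 2023-02-12: days since 2023-01-01 inclusive = 43, zero-padded to 043.

043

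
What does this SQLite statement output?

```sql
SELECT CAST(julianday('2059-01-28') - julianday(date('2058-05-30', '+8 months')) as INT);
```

-2

Adding +8 months to 2058-05-30 gives 2059-01-30.
Both dates are in January 2059: 30 − 28 = 2.
The subtraction is earlier − later, so the result is −2 → -2.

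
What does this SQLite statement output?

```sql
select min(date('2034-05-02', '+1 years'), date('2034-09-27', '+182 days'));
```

date('2034-05-02', '+1 years') → 2035-05-02.
date('2034-09-27', '+182 days') → 2035-03-28.
Earlier of the two is 2035-03-28.

2035-03-28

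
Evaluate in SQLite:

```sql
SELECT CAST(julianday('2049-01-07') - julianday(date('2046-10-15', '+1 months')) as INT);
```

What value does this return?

Adding +1 month to 2046-10-15 gives 2046-11-15.
15 days remain in November 2046 after the 15th (30 − 15).
Full months from December 2046 through December 2048 contribute their day counts.
Then 7 days into January 2049.
Total: 15 + 31 + 31 + 28 + 31 + 30 + 31 + 30 + 31 + 31 + 30 + 31 + 30 + 31 + 31 + 29 + 31 + 30 + 31 + 30 + 31 + 31 + 30 + 31 + 30 + 31 + 7 = 784.

784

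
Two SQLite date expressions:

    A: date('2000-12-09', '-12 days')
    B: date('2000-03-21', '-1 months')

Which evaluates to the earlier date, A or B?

B

A = 2000-11-27.
B = 2000-02-21.
B is earlier.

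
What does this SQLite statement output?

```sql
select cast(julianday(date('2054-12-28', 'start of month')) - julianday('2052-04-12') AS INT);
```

963

`start of month` rewinds 2054-12-28 to 2054-12-01.
18 days remain in April 2052 after the 12th (30 − 12).
Full months from May 2052 through November 2054 contribute their day counts.
Then 1 day into December 2054.
Total: 18 + 31 + 30 + 31 + 31 + 30 + 31 + 30 + 31 + 31 + 28 + 31 + 30 + 31 + 30 + 31 + 31 + 30 + 31 + 30 + 31 + 31 + 28 + 31 + 30 + 31 + 30 + 31 + 31 + 30 + 31 + 30 + 1 = 963.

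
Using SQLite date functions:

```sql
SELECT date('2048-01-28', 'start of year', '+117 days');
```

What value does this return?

2048-04-27

`start of year` rewinds 2048-01-28 to 2048-01-01.
Applying '+117 days' to 2048-01-01: counting 117 days forward gives 2048-04-27.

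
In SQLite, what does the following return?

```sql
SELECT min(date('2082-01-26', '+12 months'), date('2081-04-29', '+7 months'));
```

date('2082-01-26', '+12 months') → 2083-01-26.
date('2081-04-29', '+7 months') → 2081-11-29.
Earlier of the two is 2081-11-29.

2081-11-29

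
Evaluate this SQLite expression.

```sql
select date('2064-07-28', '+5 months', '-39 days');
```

Adding +5 months to 2064-07-28 gives 2064-12-28.
Going back 28 days from 2064-12-28 reaches 2064-11-30 (last day of November, 30 days).
Going back 11 days within November lands on 2064-11-19.

2064-11-19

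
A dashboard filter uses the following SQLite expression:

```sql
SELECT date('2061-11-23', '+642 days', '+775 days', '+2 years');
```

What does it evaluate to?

2067-10-10

Applying '+642 days' to 2061-11-23: counting 642 days forward gives 2063-08-27.
Applying '+775 days' to 2063-08-27: counting 775 days forward gives 2065-10-10.
Adding +2 years to 2065-10-10 gives 2067-10-10.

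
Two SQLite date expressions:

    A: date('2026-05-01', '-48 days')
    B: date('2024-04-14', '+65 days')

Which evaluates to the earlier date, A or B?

B

A = 2026-03-14.
B = 2024-06-18.
B is earlier.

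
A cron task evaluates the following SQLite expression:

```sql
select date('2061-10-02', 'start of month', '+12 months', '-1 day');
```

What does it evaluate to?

2062-09-30

`start of month` rewinds 2061-10-02 to 2061-10-01.
Adding +12 months to 2061-10-01 gives 2062-10-01.
Going back 1 day from 2062-10-01 reaches 2062-09-30 (last day of September, 30 days).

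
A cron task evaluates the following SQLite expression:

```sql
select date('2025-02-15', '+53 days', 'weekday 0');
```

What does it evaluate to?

Applying '+53 days' to 2025-02-15: counting 53 days forward gives 2025-04-09.
`weekday 0` advances to the next Sunday; 2025-04-09 is a Wednesday, so it moves forward to 2025-04-13.

2025-04-13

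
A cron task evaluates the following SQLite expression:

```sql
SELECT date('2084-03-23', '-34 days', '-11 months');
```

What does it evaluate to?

2083-03-18

Going back 23 days from 2084-03-23 reaches 2084-02-29 (last day of February, 29 days).
Going back 11 days within February lands on 2084-02-18.
Adding -11 months to 2084-02-18 gives 2083-03-18.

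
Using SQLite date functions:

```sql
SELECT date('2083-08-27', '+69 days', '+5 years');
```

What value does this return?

2088-11-04

Applying '+69 days' to 2083-08-27: counting 69 days forward gives 2083-11-04.
Adding +5 years to 2083-11-04 gives 2088-11-04.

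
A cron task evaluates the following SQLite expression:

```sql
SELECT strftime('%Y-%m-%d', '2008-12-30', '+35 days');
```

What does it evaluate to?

First apply '+35 days': 2008-12-30 → 2009-02-03.
`%Y-%m-%d` extracts the ISO date: 2009-02-03.

2009-02-03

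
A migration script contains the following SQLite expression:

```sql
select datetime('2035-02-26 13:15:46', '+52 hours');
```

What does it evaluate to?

+52 hours from 2035-02-26 13:15:46 is 2035-02-28 17:15:46 (crosses midnight).

2035-02-28 17:15:46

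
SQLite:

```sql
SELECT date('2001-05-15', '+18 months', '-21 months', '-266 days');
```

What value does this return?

2000-05-25

Adding +18 months to 2001-05-15 gives 2002-11-15.
Adding -21 months to 2002-11-15 gives 2001-02-15.
Applying '-266 days' to 2001-02-15: counting 266 days back gives 2000-05-25.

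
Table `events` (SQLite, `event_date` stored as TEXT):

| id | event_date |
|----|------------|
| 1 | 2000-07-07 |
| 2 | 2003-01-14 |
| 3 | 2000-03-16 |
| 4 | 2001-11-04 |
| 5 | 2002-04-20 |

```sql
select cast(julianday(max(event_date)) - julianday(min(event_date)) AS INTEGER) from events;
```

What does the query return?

MIN = 2000-03-16, MAX = 2003-01-14.
15 days remain in March 2000 after the 16th (31 − 16).
Full months from April 2000 through December 2002 contribute their day counts.
Then 14 days into January 2003.
Total: 15 + 30 + 31 + 30 + 31 + 31 + 30 + 31 + 30 + 31 + 31 + 28 + 31 + 30 + 31 + 30 + 31 + 31 + 30 + 31 + 30 + 31 + 31 + 28 + 31 + 30 + 31 + 30 + 31 + 31 + 30 + 31 + 30 + 31 + 14 = 1034.

1034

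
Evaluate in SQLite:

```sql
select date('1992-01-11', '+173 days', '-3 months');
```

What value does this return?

Applying '+173 days' to 1992-01-11: counting 173 days forward gives 1992-07-02.
Adding -3 months to 1992-07-02 gives 1992-04-02.

1992-04-02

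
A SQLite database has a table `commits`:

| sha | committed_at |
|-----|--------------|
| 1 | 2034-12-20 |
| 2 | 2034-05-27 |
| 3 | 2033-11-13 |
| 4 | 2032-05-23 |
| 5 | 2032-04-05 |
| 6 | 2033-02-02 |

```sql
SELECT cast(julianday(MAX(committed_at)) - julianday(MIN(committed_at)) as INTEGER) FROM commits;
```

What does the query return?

MIN = 2032-04-05, MAX = 2034-12-20.
25 days remain in April 2032 after the 5th (30 − 5).
Full months from May 2032 through November 2034 contribute their day counts.
Then 20 days into December 2034.
Total: 25 + 31 + 30 + 31 + 31 + 30 + 31 + 30 + 31 + 31 + 28 + 31 + 30 + 31 + 30 + 31 + 31 + 30 + 31 + 30 + 31 + 31 + 28 + 31 + 30 + 31 + 30 + 31 + 31 + 30 + 31 + 30 + 20 = 989.

989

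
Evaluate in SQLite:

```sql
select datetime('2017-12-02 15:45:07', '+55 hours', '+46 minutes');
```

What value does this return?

+55 hours from 2017-12-02 15:45:07 is 2017-12-04 22:45:07 (crosses midnight).
+46 minutes from 2017-12-04 22:45:07 is 2017-12-04 23:31:07.

2017-12-04 23:31:07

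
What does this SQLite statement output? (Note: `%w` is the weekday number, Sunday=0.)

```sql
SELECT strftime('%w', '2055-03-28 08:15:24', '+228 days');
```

4

First apply '+228 days': 2055-03-28 08:15:24 → 2055-11-11 08:15:24.
2055-11-11 is a Thursday; with Sunday=0 that is 4.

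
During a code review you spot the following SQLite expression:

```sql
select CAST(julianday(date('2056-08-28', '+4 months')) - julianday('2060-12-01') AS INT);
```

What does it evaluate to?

-1434

Adding +4 months to 2056-08-28 gives 2056-12-28.
3 days remain in December 2056 after the 28th (31 − 28).
Full months from January 2057 through November 2060 contribute their day counts.
Then 1 day into December 2060.
Total: 3 + 31 + 28 + 31 + 30 + 31 + 30 + 31 + 31 + 30 + 31 + 30 + 31 + 31 + 28 + 31 + 30 + 31 + 30 + 31 + 31 + 30 + 31 + 30 + 31 + 31 + 28 + 31 + 30 + 31 + 30 + 31 + 31 + 30 + 31 + 30 + 31 + 31 + 29 + 31 + 30 + 31 + 30 + 31 + 31 + 30 + 31 + 30 + 1 = 1434.
The subtraction is earlier − later, so the result is −1434 → -1434.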